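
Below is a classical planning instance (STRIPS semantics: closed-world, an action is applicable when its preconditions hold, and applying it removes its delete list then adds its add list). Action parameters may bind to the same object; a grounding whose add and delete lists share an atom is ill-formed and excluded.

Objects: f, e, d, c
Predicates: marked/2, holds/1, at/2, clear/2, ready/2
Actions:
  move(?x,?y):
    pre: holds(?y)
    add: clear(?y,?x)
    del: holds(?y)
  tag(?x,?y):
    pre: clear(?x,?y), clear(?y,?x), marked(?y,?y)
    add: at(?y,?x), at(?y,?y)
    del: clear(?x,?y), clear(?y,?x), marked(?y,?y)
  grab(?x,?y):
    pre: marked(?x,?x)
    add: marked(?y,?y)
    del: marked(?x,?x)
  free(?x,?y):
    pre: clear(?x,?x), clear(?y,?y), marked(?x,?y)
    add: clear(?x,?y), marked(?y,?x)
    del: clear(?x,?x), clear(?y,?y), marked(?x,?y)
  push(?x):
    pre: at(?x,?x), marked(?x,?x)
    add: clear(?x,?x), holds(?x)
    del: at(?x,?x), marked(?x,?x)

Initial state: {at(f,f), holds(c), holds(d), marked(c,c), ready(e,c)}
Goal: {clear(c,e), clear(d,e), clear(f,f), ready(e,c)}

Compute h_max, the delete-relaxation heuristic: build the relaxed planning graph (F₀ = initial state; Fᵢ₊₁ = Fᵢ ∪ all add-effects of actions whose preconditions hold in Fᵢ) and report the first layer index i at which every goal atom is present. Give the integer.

2

F0 = init (5 atoms)
F1 = F0 ∪ {clear(c,c), clear(c,d), clear(c,e), clear(c,f), clear(d,c), clear(d,d), clear(d,e), clear(d,f), marked(d,d), marked(e,e), marked(f,f)}  (16 atoms)
F2 = F1 ∪ {at(c,c), at(c,d), at(d,c), at(d,d), clear(f,f), holds(f)}  (22 atoms)
goal ⊆ F2  ⇒  h_max = 2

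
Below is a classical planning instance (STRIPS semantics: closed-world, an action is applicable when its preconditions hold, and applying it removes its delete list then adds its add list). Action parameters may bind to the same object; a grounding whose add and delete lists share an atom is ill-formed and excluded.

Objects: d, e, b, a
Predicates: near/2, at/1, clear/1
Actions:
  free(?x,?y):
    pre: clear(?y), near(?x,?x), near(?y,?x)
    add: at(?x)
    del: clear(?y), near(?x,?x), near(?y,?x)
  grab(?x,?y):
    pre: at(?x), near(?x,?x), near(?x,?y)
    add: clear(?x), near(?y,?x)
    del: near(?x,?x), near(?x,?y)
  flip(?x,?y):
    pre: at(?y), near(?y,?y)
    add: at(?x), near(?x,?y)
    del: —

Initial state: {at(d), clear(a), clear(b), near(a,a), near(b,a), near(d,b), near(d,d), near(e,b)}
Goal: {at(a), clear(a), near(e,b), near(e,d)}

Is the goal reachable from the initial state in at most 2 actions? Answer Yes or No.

1. free(a,b)  →  {at(a), at(d), clear(a), near(d,b), near(d,d), near(e,b)}
2. flip(e,d)  →  {at(a), at(d), at(e), clear(a), near(d,b), near(d,d), near(e,b), near(e,d)}
optimal plan length = 2; 2 ≤ 2

Yes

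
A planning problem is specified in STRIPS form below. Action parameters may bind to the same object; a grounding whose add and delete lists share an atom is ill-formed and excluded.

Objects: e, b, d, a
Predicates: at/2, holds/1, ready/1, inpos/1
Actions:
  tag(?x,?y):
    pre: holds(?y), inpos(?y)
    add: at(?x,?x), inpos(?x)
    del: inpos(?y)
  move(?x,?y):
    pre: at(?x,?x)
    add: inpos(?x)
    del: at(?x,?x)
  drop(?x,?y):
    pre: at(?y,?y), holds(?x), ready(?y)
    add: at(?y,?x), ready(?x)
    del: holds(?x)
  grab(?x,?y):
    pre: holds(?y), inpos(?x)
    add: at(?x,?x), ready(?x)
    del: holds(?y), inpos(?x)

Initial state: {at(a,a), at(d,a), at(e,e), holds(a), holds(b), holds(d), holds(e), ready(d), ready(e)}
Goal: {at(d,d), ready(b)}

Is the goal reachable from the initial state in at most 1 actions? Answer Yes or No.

No

1. move(e,e)  →  {at(a,a), at(d,a), holds(a), holds(b), holds(d), holds(e), inpos(e), ready(d), ready(e)}
2. tag(d,e)  →  {at(a,a), at(d,a), at(d,d), holds(a), holds(b), holds(d), holds(e), inpos(d), ready(d), ready(e)}
3. drop(b,d)  →  {at(a,a), at(d,a), at(d,b), at(d,d), holds(a), holds(d), holds(e), inpos(d), ready(b), ready(d), ready(e)}
optimal plan length = 3; 3 > 1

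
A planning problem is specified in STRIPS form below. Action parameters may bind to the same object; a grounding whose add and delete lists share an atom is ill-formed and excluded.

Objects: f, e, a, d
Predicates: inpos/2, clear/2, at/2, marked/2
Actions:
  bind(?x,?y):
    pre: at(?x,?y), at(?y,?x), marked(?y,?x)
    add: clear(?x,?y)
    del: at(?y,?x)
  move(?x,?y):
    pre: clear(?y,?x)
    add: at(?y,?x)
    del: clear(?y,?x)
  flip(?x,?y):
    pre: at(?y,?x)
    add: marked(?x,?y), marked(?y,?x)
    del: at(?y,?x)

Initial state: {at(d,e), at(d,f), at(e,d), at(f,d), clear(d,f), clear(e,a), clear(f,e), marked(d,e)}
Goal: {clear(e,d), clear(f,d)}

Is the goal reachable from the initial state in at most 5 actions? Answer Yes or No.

1. bind(e,d)  →  {at(d,f), at(e,d), at(f,d), clear(d,f), clear(e,a), clear(e,d), clear(f,e), marked(d,e)}
2. flip(f,d)  →  {at(e,d), at(f,d), clear(d,f), clear(e,a), clear(e,d), clear(f,e), marked(d,e), marked(d,f), marked(f,d)}
3. move(f,d)  →  {at(d,f), at(e,d), at(f,d), clear(e,a), clear(e,d), clear(f,e), marked(d,e), marked(d,f), marked(f,d)}
4. bind(f,d)  →  {at(e,d), at(f,d), clear(e,a), clear(e,d), clear(f,d), clear(f,e), marked(d,e), marked(d,f), marked(f,d)}
optimal plan length = 4; 4 ≤ 5

Yes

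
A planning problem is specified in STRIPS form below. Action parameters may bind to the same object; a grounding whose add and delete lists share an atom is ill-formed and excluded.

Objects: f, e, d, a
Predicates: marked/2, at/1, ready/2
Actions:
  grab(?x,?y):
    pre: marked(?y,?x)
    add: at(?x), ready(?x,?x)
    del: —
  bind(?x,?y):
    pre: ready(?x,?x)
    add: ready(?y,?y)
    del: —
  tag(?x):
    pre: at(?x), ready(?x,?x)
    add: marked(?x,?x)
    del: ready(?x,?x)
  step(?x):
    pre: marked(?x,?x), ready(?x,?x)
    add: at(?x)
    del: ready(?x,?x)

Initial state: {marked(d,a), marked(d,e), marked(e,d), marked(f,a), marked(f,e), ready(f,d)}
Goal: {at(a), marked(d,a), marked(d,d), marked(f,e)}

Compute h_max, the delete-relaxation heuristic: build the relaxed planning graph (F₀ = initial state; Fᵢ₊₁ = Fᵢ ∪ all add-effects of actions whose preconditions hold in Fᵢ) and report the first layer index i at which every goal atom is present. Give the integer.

F0 = init (6 atoms)
F1 = F0 ∪ {at(a), at(d), at(e), ready(a,a), ready(d,d), ready(e,e)}  (12 atoms)
F2 = F1 ∪ {marked(a,a), marked(d,d), marked(e,e), ready(f,f)}  (16 atoms)
goal ⊆ F2  ⇒  h_max = 2

2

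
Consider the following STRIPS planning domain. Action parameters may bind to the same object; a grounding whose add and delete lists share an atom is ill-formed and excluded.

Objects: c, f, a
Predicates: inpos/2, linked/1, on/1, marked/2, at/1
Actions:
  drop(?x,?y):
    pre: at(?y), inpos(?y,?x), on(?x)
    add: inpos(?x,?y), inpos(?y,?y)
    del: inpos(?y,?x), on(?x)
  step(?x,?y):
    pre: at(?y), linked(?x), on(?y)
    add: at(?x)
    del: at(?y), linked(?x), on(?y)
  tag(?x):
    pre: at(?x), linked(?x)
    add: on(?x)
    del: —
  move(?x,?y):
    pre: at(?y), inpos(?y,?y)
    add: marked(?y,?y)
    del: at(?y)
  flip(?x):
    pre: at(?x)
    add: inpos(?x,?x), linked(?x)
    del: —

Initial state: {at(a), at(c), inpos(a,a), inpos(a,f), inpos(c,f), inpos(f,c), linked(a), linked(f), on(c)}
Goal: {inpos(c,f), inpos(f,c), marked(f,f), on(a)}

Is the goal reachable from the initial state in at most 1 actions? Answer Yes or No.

1. step(f,c)  →  {at(a), at(f), inpos(a,a), inpos(a,f), inpos(c,f), inpos(f,c), linked(a)}
2. tag(a)  →  {at(a), at(f), inpos(a,a), inpos(a,f), inpos(c,f), inpos(f,c), linked(a), on(a)}
3. flip(f)  →  {at(a), at(f), inpos(a,a), inpos(a,f), inpos(c,f), inpos(f,c), inpos(f,f), linked(a), linked(f), on(a)}
4. move(c,f)  →  {at(a), inpos(a,a), inpos(a,f), inpos(c,f), inpos(f,c), inpos(f,f), linked(a), linked(f), marked(f,f), on(a)}
optimal plan length = 4; 4 > 1

No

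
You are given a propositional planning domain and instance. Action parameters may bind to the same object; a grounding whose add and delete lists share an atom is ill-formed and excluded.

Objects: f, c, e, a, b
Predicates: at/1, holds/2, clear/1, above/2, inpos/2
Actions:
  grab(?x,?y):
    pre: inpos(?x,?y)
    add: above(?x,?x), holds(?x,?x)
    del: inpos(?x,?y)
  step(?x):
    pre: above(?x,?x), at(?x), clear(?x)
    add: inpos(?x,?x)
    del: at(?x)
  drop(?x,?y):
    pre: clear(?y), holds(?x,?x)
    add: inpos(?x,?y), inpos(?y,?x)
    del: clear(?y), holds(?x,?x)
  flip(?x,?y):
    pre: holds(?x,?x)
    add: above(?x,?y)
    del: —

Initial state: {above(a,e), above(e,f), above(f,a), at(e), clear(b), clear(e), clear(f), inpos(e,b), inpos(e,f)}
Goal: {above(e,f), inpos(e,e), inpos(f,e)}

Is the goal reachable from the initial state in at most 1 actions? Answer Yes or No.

No

1. grab(e,f)  →  {above(a,e), above(e,e), above(e,f), above(f,a), at(e), clear(b), clear(e), clear(f), holds(e,e), inpos(e,b)}
2. step(e)  →  {above(a,e), above(e,e), above(e,f), above(f,a), clear(b), clear(e), clear(f), holds(e,e), inpos(e,b), inpos(e,e)}
3. drop(e,f)  →  {above(a,e), above(e,e), above(e,f), above(f,a), clear(b), clear(e), inpos(e,b), inpos(e,e), inpos(e,f), inpos(f,e)}
optimal plan length = 3; 3 > 1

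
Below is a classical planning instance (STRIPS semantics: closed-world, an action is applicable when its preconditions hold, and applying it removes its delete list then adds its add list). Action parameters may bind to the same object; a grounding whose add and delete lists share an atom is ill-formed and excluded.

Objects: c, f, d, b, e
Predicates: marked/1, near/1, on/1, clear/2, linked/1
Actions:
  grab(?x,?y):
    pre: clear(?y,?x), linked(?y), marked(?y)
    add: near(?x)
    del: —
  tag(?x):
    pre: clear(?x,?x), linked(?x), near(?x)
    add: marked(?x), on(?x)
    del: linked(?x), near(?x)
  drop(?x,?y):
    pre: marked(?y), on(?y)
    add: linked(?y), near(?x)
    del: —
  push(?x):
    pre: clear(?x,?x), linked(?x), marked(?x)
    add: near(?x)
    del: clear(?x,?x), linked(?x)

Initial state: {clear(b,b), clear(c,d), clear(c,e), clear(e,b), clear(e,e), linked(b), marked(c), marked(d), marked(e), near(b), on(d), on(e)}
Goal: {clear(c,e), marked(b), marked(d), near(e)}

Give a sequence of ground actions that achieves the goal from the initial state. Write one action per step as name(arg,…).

1. tag(b)  →  {clear(b,b), clear(c,d), clear(c,e), clear(e,b), clear(e,e), marked(b), marked(c), marked(d), marked(e), on(b), on(d), on(e)}
2. drop(e,d)  →  {clear(b,b), clear(c,d), clear(c,e), clear(e,b), clear(e,e), linked(d), marked(b), marked(c), marked(d), marked(e), near(e), on(b), on(d), on(e)}

tag(b); drop(e,d)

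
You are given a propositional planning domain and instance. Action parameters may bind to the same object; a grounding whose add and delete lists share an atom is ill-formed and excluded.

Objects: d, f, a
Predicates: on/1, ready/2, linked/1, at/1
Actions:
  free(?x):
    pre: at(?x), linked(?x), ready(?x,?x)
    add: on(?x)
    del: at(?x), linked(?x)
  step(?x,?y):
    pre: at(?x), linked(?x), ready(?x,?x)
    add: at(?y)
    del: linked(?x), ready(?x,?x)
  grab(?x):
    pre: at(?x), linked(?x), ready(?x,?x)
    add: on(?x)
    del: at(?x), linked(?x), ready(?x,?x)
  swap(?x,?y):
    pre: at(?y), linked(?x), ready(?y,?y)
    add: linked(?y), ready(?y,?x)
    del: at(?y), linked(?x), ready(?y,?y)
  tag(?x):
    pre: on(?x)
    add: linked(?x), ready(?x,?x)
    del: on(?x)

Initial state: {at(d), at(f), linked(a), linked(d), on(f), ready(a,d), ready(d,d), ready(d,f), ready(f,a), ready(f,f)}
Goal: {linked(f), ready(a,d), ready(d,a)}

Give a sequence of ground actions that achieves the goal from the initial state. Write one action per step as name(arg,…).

1. swap(d,f)  →  {at(d), linked(a), linked(f), on(f), ready(a,d), ready(d,d), ready(d,f), ready(f,a), ready(f,d)}
2. swap(a,d)  →  {linked(d), linked(f), on(f), ready(a,d), ready(d,a), ready(d,f), ready(f,a), ready(f,d)}

swap(d,f); swap(a,d)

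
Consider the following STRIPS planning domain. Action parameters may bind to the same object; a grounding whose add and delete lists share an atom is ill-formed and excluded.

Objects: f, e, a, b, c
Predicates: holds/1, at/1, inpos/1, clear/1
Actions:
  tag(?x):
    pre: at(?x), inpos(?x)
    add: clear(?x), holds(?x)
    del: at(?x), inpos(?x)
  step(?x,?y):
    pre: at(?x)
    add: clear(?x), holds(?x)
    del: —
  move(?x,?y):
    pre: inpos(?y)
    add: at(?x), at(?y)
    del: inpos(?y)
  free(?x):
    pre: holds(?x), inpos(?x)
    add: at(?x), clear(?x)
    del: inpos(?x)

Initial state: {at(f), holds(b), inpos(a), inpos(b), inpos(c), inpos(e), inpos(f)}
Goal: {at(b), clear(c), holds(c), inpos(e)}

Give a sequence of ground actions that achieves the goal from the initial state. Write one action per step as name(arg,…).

1. move(b,c)  →  {at(b), at(c), at(f), holds(b), inpos(a), inpos(b), inpos(e), inpos(f)}
2. step(c,f)  →  {at(b), at(c), at(f), clear(c), holds(b), holds(c), inpos(a), inpos(b), inpos(e), inpos(f)}

move(b,c); step(c,f)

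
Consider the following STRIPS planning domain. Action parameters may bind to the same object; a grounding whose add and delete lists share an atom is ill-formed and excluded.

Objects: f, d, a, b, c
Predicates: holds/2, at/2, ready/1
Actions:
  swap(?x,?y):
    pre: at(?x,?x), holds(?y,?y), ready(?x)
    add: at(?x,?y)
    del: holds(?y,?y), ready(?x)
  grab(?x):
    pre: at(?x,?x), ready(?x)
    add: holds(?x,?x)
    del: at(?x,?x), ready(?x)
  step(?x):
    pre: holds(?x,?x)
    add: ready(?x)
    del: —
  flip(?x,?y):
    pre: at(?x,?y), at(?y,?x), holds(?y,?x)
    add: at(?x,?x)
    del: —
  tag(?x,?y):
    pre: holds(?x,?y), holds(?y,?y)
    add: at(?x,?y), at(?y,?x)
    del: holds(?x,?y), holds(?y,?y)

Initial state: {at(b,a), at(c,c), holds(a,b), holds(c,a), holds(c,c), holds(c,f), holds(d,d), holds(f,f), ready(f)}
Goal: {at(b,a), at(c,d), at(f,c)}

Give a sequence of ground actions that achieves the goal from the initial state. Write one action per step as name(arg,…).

step(c); swap(c,d); tag(c,f)

1. step(c)  →  {at(b,a), at(c,c), holds(a,b), holds(c,a), holds(c,c), holds(c,f), holds(d,d), holds(f,f), ready(c), ready(f)}
2. swap(c,d)  →  {at(b,a), at(c,c), at(c,d), holds(a,b), holds(c,a), holds(c,c), holds(c,f), holds(f,f), ready(f)}
3. tag(c,f)  →  {at(b,a), at(c,c), at(c,d), at(c,f), at(f,c), holds(a,b), holds(c,a), holds(c,c), ready(f)}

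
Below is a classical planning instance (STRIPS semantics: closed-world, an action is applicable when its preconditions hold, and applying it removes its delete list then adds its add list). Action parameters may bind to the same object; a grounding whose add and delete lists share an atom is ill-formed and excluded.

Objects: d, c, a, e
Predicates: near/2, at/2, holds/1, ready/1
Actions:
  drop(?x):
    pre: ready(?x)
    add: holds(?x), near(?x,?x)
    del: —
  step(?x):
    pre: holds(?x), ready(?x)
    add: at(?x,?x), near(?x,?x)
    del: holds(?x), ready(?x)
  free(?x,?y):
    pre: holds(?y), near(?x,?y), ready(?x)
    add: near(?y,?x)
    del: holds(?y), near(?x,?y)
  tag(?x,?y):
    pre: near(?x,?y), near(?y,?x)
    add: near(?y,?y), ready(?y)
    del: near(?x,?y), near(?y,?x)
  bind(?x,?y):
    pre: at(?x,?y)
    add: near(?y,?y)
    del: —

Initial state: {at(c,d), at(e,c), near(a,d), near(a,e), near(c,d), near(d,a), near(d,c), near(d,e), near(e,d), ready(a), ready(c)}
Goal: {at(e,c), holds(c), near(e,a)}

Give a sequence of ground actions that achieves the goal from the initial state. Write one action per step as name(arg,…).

1. drop(c)  →  {at(c,d), at(e,c), holds(c), near(a,d), near(a,e), near(c,c), near(c,d), near(d,a), near(d,c), near(d,e), near(e,d), ready(a), ready(c)}
2. tag(d,e)  →  {at(c,d), at(e,c), holds(c), near(a,d), near(a,e), near(c,c), near(c,d), near(d,a), near(d,c), near(e,e), ready(a), ready(c), ready(e)}
3. drop(e)  →  {at(c,d), at(e,c), holds(c), holds(e), near(a,d), near(a,e), near(c,c), near(c,d), near(d,a), near(d,c), near(e,e), ready(a), ready(c), ready(e)}
4. free(a,e)  →  {at(c,d), at(e,c), holds(c), near(a,d), near(c,c), near(c,d), near(d,a), near(d,c), near(e,a), near(e,e), ready(a), ready(c), ready(e)}

drop(c); tag(d,e); drop(e); free(a,e)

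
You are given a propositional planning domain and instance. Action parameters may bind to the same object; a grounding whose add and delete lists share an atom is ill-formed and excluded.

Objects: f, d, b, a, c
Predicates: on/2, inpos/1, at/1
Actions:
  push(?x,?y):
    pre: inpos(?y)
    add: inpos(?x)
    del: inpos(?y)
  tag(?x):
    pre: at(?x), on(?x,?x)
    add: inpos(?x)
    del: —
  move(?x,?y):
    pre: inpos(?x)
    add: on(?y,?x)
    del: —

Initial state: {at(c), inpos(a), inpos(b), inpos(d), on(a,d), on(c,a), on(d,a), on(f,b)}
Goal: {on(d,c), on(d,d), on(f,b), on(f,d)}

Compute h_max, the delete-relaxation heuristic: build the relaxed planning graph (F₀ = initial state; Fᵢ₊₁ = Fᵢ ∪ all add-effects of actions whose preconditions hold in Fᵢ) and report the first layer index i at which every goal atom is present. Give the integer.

2

F0 = init (8 atoms)
F1 = F0 ∪ {inpos(c), inpos(f), on(a,a), on(a,b), on(b,a), on(b,b), on(b,d), on(c,b), on(c,d), on(d,b), on(d,d), on(f,a), on(f,d)}  (21 atoms)
F2 = F1 ∪ {on(a,c), on(a,f), on(b,c), on(b,f), on(c,c), on(c,f), on(d,c), on(d,f), on(f,c), on(f,f)}  (31 atoms)
goal ⊆ F2  ⇒  h_max = 2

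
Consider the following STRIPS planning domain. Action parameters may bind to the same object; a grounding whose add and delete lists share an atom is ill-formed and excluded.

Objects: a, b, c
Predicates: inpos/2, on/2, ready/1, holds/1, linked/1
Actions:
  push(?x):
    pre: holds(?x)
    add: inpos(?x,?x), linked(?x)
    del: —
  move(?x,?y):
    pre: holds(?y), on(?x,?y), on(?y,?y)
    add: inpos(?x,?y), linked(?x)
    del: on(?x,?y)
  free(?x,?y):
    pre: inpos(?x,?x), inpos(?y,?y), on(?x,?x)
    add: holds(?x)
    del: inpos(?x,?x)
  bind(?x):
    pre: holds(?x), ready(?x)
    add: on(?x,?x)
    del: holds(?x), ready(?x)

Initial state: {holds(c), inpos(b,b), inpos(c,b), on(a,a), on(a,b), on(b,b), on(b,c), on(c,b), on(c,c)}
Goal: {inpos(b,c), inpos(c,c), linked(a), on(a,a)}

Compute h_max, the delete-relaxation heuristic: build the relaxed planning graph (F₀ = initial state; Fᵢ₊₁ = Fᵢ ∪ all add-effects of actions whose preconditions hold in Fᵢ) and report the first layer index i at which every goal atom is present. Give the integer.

F0 = init (9 atoms)
F1 = F0 ∪ {holds(b), inpos(b,c), inpos(c,c), linked(b), linked(c)}  (14 atoms)
F2 = F1 ∪ {inpos(a,b), linked(a)}  (16 atoms)
goal ⊆ F2  ⇒  h_max = 2

2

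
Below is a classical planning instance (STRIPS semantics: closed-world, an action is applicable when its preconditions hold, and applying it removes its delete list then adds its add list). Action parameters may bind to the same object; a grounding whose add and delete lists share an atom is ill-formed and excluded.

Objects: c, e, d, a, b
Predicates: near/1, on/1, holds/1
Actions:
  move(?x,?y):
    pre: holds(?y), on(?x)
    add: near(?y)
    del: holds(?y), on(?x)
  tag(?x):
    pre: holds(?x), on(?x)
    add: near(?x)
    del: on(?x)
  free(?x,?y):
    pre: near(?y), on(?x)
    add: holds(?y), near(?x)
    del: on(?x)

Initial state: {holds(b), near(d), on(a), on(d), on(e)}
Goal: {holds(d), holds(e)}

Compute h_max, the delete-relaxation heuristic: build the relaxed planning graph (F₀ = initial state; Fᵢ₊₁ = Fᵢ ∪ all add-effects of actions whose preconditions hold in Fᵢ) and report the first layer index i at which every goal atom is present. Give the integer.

2

F0 = init (5 atoms)
F1 = F0 ∪ {holds(d), near(a), near(b), near(e)}  (9 atoms)
F2 = F1 ∪ {holds(a), holds(e)}  (11 atoms)
goal ⊆ F2  ⇒  h_max = 2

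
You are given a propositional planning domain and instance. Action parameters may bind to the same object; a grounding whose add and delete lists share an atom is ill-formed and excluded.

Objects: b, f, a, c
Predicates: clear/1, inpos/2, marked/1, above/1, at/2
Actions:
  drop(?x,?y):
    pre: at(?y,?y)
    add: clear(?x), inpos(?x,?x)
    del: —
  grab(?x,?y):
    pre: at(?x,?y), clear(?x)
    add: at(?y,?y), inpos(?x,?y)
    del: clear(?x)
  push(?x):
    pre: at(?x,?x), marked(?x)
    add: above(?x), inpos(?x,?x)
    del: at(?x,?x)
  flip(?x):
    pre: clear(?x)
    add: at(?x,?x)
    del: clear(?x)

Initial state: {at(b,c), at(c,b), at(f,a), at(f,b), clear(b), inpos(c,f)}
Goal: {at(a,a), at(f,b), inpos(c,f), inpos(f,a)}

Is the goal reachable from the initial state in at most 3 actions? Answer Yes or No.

Yes

1. grab(b,c)  →  {at(b,c), at(c,b), at(c,c), at(f,a), at(f,b), inpos(b,c), inpos(c,f)}
2. drop(f,c)  →  {at(b,c), at(c,b), at(c,c), at(f,a), at(f,b), clear(f), inpos(b,c), inpos(c,f), inpos(f,f)}
3. grab(f,a)  →  {at(a,a), at(b,c), at(c,b), at(c,c), at(f,a), at(f,b), inpos(b,c), inpos(c,f), inpos(f,a), inpos(f,f)}
optimal plan length = 3; 3 ≤ 3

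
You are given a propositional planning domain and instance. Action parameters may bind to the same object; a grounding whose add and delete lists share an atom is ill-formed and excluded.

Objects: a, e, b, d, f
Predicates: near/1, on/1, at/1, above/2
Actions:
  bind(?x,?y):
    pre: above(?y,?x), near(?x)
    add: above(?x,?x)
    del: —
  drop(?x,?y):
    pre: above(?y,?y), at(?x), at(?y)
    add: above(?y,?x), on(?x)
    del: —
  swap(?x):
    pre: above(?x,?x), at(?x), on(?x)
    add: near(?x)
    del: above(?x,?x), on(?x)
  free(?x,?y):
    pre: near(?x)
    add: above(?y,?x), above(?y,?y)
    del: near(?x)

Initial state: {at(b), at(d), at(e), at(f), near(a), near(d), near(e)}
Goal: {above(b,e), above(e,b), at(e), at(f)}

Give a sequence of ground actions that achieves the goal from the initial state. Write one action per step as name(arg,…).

1. free(a,e)  →  {above(e,a), above(e,e), at(b), at(d), at(e), at(f), near(d), near(e)}
2. drop(b,e)  →  {above(e,a), above(e,b), above(e,e), at(b), at(d), at(e), at(f), near(d), near(e), on(b)}
3. free(e,b)  →  {above(b,b), above(b,e), above(e,a), above(e,b), above(e,e), at(b), at(d), at(e), at(f), near(d), on(b)}

free(a,e); drop(b,e); free(e,b)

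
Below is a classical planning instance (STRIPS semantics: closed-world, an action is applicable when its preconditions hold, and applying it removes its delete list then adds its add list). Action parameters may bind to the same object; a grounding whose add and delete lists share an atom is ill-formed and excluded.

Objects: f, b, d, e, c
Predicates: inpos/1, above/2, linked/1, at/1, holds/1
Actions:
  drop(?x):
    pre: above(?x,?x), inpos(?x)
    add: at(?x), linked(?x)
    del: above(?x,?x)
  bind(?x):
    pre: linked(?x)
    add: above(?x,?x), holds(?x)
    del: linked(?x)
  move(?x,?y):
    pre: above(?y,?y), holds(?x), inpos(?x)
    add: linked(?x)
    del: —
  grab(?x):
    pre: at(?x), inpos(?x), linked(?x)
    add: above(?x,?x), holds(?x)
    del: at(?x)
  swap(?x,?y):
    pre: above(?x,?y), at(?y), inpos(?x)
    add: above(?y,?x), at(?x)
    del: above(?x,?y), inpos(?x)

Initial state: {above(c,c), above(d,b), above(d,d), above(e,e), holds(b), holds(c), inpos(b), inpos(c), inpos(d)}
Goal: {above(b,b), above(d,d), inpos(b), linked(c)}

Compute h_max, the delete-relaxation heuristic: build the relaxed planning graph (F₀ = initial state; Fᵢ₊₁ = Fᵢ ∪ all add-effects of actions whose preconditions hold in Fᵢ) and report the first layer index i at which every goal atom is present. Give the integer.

2

F0 = init (9 atoms)
F1 = F0 ∪ {at(c), at(d), linked(b), linked(c), linked(d)}  (14 atoms)
F2 = F1 ∪ {above(b,b), holds(d)}  (16 atoms)
goal ⊆ F2  ⇒  h_max = 2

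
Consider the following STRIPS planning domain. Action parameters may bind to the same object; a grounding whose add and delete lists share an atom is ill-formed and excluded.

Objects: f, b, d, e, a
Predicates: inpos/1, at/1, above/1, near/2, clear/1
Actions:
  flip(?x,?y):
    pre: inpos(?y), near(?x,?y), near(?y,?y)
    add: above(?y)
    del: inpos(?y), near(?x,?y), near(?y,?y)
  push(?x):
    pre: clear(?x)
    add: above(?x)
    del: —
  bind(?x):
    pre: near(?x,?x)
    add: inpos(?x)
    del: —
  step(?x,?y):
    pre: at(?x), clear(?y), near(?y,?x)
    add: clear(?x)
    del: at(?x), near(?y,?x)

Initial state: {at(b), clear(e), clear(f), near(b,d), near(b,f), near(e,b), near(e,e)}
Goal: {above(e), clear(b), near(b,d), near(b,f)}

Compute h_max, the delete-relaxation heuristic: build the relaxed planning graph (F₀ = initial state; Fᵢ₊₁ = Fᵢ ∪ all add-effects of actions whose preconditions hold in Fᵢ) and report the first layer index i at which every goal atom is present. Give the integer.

F0 = init (7 atoms)
F1 = F0 ∪ {above(e), above(f), clear(b), inpos(e)}  (11 atoms)
goal ⊆ F1  ⇒  h_max = 1

1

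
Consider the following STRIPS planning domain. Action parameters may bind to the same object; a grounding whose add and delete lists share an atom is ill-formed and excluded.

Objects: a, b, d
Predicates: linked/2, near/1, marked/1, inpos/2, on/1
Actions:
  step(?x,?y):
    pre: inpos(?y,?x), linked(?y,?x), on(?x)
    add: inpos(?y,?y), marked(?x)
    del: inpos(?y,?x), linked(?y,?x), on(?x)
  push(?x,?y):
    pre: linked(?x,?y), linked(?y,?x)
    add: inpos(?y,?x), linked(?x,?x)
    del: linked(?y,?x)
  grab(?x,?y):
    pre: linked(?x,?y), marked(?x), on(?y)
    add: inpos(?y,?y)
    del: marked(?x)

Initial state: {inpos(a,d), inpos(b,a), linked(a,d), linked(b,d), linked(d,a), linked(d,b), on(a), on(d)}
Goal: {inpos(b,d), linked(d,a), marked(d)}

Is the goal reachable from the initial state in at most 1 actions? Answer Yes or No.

No

1. step(d,a)  →  {inpos(a,a), inpos(b,a), linked(b,d), linked(d,a), linked(d,b), marked(d), on(a)}
2. push(d,b)  →  {inpos(a,a), inpos(b,a), inpos(b,d), linked(d,a), linked(d,b), linked(d,d), marked(d), on(a)}
optimal plan length = 2; 2 > 1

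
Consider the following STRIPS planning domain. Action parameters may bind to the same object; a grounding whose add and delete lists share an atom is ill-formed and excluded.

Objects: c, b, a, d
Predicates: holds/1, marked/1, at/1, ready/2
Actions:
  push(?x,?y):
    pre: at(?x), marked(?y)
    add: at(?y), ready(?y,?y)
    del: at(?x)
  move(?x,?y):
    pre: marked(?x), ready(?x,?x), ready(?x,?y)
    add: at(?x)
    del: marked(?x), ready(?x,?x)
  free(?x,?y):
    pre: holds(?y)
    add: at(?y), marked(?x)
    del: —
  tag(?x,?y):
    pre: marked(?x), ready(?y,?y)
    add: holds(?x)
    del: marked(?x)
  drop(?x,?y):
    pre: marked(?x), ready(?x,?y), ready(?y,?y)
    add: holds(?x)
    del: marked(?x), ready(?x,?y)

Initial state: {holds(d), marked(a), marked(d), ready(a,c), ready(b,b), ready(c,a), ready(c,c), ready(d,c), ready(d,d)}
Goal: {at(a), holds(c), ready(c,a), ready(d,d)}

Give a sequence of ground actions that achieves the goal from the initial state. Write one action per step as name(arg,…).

1. free(c,d)  →  {at(d), holds(d), marked(a), marked(c), marked(d), ready(a,c), ready(b,b), ready(c,a), ready(c,c), ready(d,c), ready(d,d)}
2. push(d,a)  →  {at(a), holds(d), marked(a), marked(c), marked(d), ready(a,a), ready(a,c), ready(b,b), ready(c,a), ready(c,c), ready(d,c), ready(d,d)}
3. tag(c,c)  →  {at(a), holds(c), holds(d), marked(a), marked(d), ready(a,a), ready(a,c), ready(b,b), ready(c,a), ready(c,c), ready(d,c), ready(d,d)}

free(c,d); push(d,a); tag(c,c)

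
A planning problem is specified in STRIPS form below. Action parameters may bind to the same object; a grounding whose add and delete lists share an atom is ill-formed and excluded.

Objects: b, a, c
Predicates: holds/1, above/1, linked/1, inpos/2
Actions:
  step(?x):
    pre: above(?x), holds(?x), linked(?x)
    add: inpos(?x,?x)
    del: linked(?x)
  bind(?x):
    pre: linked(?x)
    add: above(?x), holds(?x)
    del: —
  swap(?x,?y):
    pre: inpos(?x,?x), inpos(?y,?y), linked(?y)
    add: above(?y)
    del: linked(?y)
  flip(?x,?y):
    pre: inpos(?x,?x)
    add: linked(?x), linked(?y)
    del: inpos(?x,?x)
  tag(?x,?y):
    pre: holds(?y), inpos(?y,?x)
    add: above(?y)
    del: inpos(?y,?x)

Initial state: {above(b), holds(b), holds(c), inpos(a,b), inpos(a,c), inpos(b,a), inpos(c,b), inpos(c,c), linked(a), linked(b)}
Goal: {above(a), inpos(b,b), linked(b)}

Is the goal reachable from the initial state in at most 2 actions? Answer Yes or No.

1. step(b)  →  {above(b), holds(b), holds(c), inpos(a,b), inpos(a,c), inpos(b,a), inpos(b,b), inpos(c,b), inpos(c,c), linked(a)}
2. bind(a)  →  {above(a), above(b), holds(a), holds(b), holds(c), inpos(a,b), inpos(a,c), inpos(b,a), inpos(b,b), inpos(c,b), inpos(c,c), linked(a)}
3. flip(c,b)  →  {above(a), above(b), holds(a), holds(b), holds(c), inpos(a,b), inpos(a,c), inpos(b,a), inpos(b,b), inpos(c,b), linked(a), linked(b), linked(c)}
optimal plan length = 3; 3 > 2

No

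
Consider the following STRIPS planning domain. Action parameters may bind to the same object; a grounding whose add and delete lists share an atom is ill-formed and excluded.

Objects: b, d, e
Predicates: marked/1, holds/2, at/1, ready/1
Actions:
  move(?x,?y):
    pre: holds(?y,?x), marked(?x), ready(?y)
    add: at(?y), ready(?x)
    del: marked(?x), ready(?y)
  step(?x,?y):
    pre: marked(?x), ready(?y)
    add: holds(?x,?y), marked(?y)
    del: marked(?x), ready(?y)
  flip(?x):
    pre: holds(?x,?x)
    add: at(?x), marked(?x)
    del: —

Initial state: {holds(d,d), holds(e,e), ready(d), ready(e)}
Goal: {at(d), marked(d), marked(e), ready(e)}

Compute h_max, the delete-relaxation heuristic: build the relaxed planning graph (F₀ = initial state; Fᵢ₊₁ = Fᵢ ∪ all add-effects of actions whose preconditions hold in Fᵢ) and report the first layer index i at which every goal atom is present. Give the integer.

F0 = init (4 atoms)
F1 = F0 ∪ {at(d), at(e), marked(d), marked(e)}  (8 atoms)
goal ⊆ F1  ⇒  h_max = 1

1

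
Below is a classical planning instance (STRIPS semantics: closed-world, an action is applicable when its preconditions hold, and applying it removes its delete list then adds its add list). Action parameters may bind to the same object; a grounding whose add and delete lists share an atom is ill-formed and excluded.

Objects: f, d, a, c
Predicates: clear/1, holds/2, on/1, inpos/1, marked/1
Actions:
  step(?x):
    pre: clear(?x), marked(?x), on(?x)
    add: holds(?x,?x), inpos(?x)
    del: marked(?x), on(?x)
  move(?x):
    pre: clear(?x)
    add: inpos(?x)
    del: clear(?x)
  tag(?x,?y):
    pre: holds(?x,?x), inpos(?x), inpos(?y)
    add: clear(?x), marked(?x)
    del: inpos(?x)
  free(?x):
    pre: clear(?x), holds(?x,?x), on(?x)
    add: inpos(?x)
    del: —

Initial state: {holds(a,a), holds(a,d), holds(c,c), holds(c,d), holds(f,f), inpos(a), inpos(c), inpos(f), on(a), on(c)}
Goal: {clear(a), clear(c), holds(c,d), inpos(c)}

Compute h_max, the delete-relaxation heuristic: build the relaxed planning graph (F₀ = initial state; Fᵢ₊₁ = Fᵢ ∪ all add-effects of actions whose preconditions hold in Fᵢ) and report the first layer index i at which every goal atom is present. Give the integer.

1

F0 = init (10 atoms)
F1 = F0 ∪ {clear(a), clear(c), clear(f), marked(a), marked(c), marked(f)}  (16 atoms)
goal ⊆ F1  ⇒  h_max = 1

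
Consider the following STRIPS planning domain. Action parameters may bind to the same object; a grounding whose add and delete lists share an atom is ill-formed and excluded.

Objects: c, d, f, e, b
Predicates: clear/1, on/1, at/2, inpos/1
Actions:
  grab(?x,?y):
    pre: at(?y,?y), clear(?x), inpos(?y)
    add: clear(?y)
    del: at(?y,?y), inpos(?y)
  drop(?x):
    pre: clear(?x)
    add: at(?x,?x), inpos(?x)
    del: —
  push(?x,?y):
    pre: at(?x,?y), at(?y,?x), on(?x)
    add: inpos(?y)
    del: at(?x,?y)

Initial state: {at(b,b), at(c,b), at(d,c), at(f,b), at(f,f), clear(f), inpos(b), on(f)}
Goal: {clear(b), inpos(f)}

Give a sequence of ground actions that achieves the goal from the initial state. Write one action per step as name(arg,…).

1. grab(f,b)  →  {at(c,b), at(d,c), at(f,b), at(f,f), clear(b), clear(f), on(f)}
2. drop(f)  →  {at(c,b), at(d,c), at(f,b), at(f,f), clear(b), clear(f), inpos(f), on(f)}

grab(f,b); drop(f)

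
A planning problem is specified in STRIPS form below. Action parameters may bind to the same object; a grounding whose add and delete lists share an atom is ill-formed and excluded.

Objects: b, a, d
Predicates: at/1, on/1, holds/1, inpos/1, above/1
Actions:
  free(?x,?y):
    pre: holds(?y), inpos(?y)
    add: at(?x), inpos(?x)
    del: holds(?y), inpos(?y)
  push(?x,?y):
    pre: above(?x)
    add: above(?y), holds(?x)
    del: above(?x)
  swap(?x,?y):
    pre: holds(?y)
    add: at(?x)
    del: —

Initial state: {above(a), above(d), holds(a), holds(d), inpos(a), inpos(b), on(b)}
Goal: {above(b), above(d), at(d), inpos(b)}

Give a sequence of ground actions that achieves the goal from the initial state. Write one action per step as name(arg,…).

free(d,a); push(a,b)

1. free(d,a)  →  {above(a), above(d), at(d), holds(d), inpos(b), inpos(d), on(b)}
2. push(a,b)  →  {above(b), above(d), at(d), holds(a), holds(d), inpos(b), inpos(d), on(b)}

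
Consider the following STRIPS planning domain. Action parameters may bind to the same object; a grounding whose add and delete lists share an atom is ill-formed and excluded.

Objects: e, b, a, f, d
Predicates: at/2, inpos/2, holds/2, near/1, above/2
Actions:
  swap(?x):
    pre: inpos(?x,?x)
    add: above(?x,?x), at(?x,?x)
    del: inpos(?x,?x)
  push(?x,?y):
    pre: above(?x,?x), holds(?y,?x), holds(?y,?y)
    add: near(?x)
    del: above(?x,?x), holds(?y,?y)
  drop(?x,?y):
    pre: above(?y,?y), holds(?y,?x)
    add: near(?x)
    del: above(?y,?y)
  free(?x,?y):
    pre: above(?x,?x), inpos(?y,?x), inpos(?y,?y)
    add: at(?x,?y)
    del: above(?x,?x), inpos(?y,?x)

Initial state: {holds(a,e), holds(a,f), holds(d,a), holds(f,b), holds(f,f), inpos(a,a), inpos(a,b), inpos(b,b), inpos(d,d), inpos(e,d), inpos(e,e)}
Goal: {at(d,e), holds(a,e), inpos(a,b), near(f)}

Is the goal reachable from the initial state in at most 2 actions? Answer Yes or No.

1. swap(a)  →  {above(a,a), at(a,a), holds(a,e), holds(a,f), holds(d,a), holds(f,b), holds(f,f), inpos(a,b), inpos(b,b), inpos(d,d), inpos(e,d), inpos(e,e)}
2. swap(d)  →  {above(a,a), above(d,d), at(a,a), at(d,d), holds(a,e), holds(a,f), holds(d,a), holds(f,b), holds(f,f), inpos(a,b), inpos(b,b), inpos(e,d), inpos(e,e)}
3. drop(f,a)  →  {above(d,d), at(a,a), at(d,d), holds(a,e), holds(a,f), holds(d,a), holds(f,b), holds(f,f), inpos(a,b), inpos(b,b), inpos(e,d), inpos(e,e), near(f)}
4. free(d,e)  →  {at(a,a), at(d,d), at(d,e), holds(a,e), holds(a,f), holds(d,a), holds(f,b), holds(f,f), inpos(a,b), inpos(b,b), inpos(e,e), near(f)}
optimal plan length = 4; 4 > 2

No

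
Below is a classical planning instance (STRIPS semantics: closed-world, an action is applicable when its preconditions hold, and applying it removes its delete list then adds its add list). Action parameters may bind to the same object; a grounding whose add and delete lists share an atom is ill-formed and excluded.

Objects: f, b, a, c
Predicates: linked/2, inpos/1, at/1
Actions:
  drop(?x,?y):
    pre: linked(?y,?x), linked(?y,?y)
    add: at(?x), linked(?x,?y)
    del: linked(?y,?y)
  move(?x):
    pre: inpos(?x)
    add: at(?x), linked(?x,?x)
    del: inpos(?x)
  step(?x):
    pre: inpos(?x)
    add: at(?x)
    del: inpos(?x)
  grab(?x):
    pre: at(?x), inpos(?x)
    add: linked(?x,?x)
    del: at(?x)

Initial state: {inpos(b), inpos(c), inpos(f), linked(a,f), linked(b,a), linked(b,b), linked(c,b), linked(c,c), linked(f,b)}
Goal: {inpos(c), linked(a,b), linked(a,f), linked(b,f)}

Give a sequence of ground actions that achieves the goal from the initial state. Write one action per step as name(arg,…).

drop(a,b); move(f); drop(b,f)

1. drop(a,b)  →  {at(a), inpos(b), inpos(c), inpos(f), linked(a,b), linked(a,f), linked(b,a), linked(c,b), linked(c,c), linked(f,b)}
2. move(f)  →  {at(a), at(f), inpos(b), inpos(c), linked(a,b), linked(a,f), linked(b,a), linked(c,b), linked(c,c), linked(f,b), linked(f,f)}
3. drop(b,f)  →  {at(a), at(b), at(f), inpos(b), inpos(c), linked(a,b), linked(a,f), linked(b,a), linked(b,f), linked(c,b), linked(c,c), linked(f,b)}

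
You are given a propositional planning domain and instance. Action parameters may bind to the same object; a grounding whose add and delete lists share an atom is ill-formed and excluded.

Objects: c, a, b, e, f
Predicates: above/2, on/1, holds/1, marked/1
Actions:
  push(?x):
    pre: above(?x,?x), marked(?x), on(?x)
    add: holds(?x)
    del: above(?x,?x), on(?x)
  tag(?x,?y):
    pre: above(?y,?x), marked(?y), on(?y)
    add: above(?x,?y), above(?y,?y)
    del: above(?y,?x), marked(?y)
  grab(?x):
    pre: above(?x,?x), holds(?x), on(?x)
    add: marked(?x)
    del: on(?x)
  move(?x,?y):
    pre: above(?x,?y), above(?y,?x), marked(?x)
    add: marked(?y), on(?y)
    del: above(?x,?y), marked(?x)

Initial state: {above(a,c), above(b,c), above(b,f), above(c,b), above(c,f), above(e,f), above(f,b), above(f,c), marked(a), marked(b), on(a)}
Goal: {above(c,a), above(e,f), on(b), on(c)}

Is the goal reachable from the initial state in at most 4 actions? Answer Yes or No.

Yes

1. tag(c,a)  →  {above(a,a), above(b,c), above(b,f), above(c,a), above(c,b), above(c,f), above(e,f), above(f,b), above(f,c), marked(b), on(a)}
2. move(b,c)  →  {above(a,a), above(b,f), above(c,a), above(c,b), above(c,f), above(e,f), above(f,b), above(f,c), marked(c), on(a), on(c)}
3. move(c,f)  →  {above(a,a), above(b,f), above(c,a), above(c,b), above(e,f), above(f,b), above(f,c), marked(f), on(a), on(c), on(f)}
4. move(f,b)  →  {above(a,a), above(b,f), above(c,a), above(c,b), above(e,f), above(f,c), marked(b), on(a), on(b), on(c), on(f)}
optimal plan length = 4; 4 ≤ 4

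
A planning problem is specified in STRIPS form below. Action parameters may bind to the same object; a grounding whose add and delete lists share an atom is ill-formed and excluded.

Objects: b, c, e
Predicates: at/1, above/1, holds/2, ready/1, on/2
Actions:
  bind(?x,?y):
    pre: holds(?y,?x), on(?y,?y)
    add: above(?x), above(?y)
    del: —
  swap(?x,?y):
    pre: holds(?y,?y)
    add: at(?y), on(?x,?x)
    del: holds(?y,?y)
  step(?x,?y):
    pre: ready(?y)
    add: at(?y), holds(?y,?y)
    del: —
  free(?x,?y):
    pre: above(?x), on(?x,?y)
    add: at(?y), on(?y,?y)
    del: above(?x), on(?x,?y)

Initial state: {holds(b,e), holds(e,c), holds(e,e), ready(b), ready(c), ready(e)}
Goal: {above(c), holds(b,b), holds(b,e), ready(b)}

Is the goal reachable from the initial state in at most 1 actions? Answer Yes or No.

1. swap(e,e)  →  {at(e), holds(b,e), holds(e,c), on(e,e), ready(b), ready(c), ready(e)}
2. bind(c,e)  →  {above(c), above(e), at(e), holds(b,e), holds(e,c), on(e,e), ready(b), ready(c), ready(e)}
3. step(b,b)  →  {above(c), above(e), at(b), at(e), holds(b,b), holds(b,e), holds(e,c), on(e,e), ready(b), ready(c), ready(e)}
optimal plan length = 3; 3 > 1

No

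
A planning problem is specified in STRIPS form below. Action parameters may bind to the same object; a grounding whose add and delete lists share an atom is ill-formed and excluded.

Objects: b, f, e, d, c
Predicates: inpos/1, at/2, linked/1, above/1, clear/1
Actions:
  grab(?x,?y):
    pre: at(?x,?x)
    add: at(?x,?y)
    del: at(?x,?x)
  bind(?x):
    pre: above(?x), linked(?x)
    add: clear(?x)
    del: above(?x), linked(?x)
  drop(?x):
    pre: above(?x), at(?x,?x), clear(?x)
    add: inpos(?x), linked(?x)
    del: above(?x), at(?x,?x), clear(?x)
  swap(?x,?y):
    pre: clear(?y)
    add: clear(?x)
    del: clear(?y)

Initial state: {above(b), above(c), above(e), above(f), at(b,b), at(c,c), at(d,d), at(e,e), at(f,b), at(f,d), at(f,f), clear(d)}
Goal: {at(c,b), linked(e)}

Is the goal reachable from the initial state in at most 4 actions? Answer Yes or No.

1. grab(c,b)  →  {above(b), above(c), above(e), above(f), at(b,b), at(c,b), at(d,d), at(e,e), at(f,b), at(f,d), at(f,f), clear(d)}
2. swap(e,d)  →  {above(b), above(c), above(e), above(f), at(b,b), at(c,b), at(d,d), at(e,e), at(f,b), at(f,d), at(f,f), clear(e)}
3. drop(e)  →  {above(b), above(c), above(f), at(b,b), at(c,b), at(d,d), at(f,b), at(f,d), at(f,f), inpos(e), linked(e)}
optimal plan length = 3; 3 ≤ 4

Yes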